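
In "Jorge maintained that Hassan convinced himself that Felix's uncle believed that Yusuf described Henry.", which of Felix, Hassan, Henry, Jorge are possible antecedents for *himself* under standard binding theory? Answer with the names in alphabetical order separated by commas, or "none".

Hassan

*himself* is a reflexive; Principle A requires it to be bound within its binding domain — the clause headed by 'convinced'.
— Felix: possessor inside the subject DP of the clause headed by 'believed'; does not c-command the reflexive — cannot bind it (Principle A).
— Hassan: subject of the clause headed by 'convinced'; c-commands the reflexive within its binding domain — allowed (Principle A).
— Henry: object of the clause headed by 'described'; does not c-command the reflexive — cannot bind it (Principle A).
— Jorge: subject of the matrix clause; c-commands the reflexive but lies outside its binding domain — cannot bind it (Principle A).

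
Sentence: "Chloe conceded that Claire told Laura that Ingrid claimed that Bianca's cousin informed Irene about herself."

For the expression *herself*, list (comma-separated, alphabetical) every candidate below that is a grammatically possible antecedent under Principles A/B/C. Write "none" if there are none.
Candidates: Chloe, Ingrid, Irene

*herself* is a reflexive; Principle A requires it to be bound within its binding domain — the clause headed by 'informed'.
— Chloe: subject of the matrix clause; c-commands the reflexive but lies outside its binding domain — cannot bind it (Principle A).
— Ingrid: subject of the clause headed by 'claimed'; c-commands the reflexive but lies outside its binding domain — cannot bind it (Principle A).
— Irene: object of the clause headed by 'informed'; c-commands the reflexive within its binding domain — allowed (Principle A).

Irene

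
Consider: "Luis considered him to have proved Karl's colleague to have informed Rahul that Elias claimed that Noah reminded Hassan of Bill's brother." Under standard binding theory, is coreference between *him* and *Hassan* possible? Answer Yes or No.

*Hassan* is an R-expression; Principle C requires it to be free (not bound by any c-commanding expression).
— him: subject of the clause headed by 'proved'; the pronoun c-commands the R-expression — coreference blocked (Principle C).

No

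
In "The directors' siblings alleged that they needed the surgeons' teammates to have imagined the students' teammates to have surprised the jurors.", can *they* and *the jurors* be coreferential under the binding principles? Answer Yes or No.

No

*the jurors* is an R-expression; Principle C requires it to be free (not bound by any c-commanding expression).
— they: subject of the clause headed by 'needed'; the pronoun c-commands the R-expression — coreference blocked (Principle C).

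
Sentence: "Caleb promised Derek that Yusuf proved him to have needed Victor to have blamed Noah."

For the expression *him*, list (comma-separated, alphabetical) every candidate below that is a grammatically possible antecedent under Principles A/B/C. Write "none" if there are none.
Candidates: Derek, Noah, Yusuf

*him* is a pronoun; Principle B requires it to be free in its binding domain — the clause headed by 'proved'.
— Derek: object of the matrix clause; c-commands the pronoun but lies outside its binding domain — allowed.
— Noah: object of the clause headed by 'blamed'; is c-commanded by the pronoun; coreference would bind this R-expression — blocked (Principle C).
— Yusuf: subject of the clause headed by 'proved'; c-commands the pronoun within its binding domain — blocked (Principle B).

Derek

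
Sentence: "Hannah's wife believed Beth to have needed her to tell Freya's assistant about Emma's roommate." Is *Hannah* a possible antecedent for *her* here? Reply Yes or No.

*her* is a pronoun; Principle B requires it to be free in its binding domain — the clause headed by 'needed'.
— Hannah: possessor inside the subject DP of the matrix clause; does not c-command the pronoun — Principle B does not apply; allowed.

Yes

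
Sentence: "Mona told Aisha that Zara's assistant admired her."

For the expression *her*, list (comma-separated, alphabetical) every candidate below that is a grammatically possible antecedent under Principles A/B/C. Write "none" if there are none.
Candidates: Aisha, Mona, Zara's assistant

*her* is a pronoun; Principle B requires it to be free in its binding domain — the clause headed by 'admired'.
— Aisha: object of the matrix clause; c-commands the pronoun but lies outside its binding domain — allowed.
— Mona: subject of the matrix clause; c-commands the pronoun but lies outside its binding domain — allowed.
— Zara's assistant: subject of the clause headed by 'admired'; c-commands the pronoun within its binding domain — blocked (Principle B).

Aisha, Mona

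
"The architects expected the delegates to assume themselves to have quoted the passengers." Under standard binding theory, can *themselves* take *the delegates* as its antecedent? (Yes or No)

Yes

*themselves* is a reflexive; Principle A requires it to be bound within its binding domain — the clause headed by 'assume'.
— the delegates: subject of the clause headed by 'assume'; c-commands the reflexive within its binding domain — allowed (Principle A).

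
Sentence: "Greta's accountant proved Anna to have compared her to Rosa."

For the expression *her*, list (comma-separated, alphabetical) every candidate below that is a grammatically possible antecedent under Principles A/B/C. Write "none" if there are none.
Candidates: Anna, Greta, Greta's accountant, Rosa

*her* is a pronoun; Principle B requires it to be free in its binding domain — the clause headed by 'compared'.
— Anna: subject of the clause headed by 'compared'; c-commands the pronoun within its binding domain — blocked (Principle B).
— Greta: possessor inside the subject DP of the matrix clause; does not c-command the pronoun — Principle B does not apply; allowed.
— Greta's accountant: subject of the matrix clause; c-commands the pronoun but lies outside its binding domain — allowed.
— Rosa: second object of the clause headed by 'compared'; is c-commanded by the pronoun; coreference would bind this R-expression — blocked (Principle C).

Greta, Greta's accountant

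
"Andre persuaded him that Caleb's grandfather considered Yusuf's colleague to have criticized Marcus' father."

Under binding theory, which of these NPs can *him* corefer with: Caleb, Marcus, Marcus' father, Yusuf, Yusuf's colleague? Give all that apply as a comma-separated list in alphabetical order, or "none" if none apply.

none

*him* is a pronoun; Principle B requires it to be free in its binding domain — the matrix clause.
— Caleb: possessor inside the subject DP of the clause headed by 'considered'; is c-commanded by the pronoun; coreference would bind this R-expression — blocked (Principle C).
— Marcus: possessor inside the object DP of the clause headed by 'criticized'; is c-commanded by the pronoun; coreference would bind this R-expression — blocked (Principle C).
— Marcus' father: object of the clause headed by 'criticized'; is c-commanded by the pronoun; coreference would bind this R-expression — blocked (Principle C).
— Yusuf: possessor inside the subject DP of the clause headed by 'criticized'; is c-commanded by the pronoun; coreference would bind this R-expression — blocked (Principle C).
— Yusuf's colleague: subject of the clause headed by 'criticized'; is c-commanded by the pronoun; coreference would bind this R-expression — blocked (Principle C).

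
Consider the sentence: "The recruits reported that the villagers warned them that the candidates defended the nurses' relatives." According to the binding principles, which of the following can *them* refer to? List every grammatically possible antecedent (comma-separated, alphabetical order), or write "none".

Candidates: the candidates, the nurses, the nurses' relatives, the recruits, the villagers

*them* is a pronoun; Principle B requires it to be free in its binding domain — the clause headed by 'warned'.
— the candidates: subject of the clause headed by 'defended'; is c-commanded by the pronoun; coreference would bind this R-expression — blocked (Principle C).
— the nurses: possessor inside the object DP of the clause headed by 'defended'; is c-commanded by the pronoun; coreference would bind this R-expression — blocked (Principle C).
— the nurses' relatives: object of the clause headed by 'defended'; is c-commanded by the pronoun; coreference would bind this R-expression — blocked (Principle C).
— the recruits: subject of the matrix clause; c-commands the pronoun but lies outside its binding domain — allowed.
— the villagers: subject of the clause headed by 'warned'; c-commands the pronoun within its binding domain — blocked (Principle B).

the recruits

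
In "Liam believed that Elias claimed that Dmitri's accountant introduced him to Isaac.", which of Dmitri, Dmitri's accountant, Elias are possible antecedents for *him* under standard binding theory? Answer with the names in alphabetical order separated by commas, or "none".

Dmitri, Elias

*him* is a pronoun; Principle B requires it to be free in its binding domain — the clause headed by 'introduced'.
— Dmitri: possessor inside the subject DP of the clause headed by 'introduced'; does not c-command the pronoun — Principle B does not apply; allowed.
— Dmitri's accountant: subject of the clause headed by 'introduced'; c-commands the pronoun within its binding domain — blocked (Principle B).
— Elias: subject of the clause headed by 'claimed'; c-commands the pronoun but lies outside its binding domain — allowed.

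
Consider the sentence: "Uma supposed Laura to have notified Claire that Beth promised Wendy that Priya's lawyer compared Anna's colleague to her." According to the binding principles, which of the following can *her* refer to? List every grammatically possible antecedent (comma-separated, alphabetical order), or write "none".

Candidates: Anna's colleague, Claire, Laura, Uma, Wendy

*her* is a pronoun; Principle B requires it to be free in its binding domain — the clause headed by 'compared'.
— Anna's colleague: object of the clause headed by 'compared'; c-commands the pronoun within its binding domain — blocked (Principle B).
— Claire: object of the clause headed by 'notified'; c-commands the pronoun but lies outside its binding domain — allowed.
— Laura: subject of the clause headed by 'notified'; c-commands the pronoun but lies outside its binding domain — allowed.
— Uma: subject of the matrix clause; c-commands the pronoun but lies outside its binding domain — allowed.
— Wendy: object of the clause headed by 'promised'; c-commands the pronoun but lies outside its binding domain — allowed.

Claire, Laura, Uma, Wendy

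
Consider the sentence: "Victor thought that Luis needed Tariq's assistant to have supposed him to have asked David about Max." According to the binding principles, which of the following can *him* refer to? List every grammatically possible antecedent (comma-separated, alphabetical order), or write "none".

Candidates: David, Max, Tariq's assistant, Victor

Victor

*him* is a pronoun; Principle B requires it to be free in its binding domain — the clause headed by 'supposed'.
— David: object of the clause headed by 'asked'; is c-commanded by the pronoun; coreference would bind this R-expression — blocked (Principle C).
— Max: second object of the clause headed by 'asked'; is c-commanded by the pronoun; coreference would bind this R-expression — blocked (Principle C).
— Tariq's assistant: subject of the clause headed by 'supposed'; c-commands the pronoun within its binding domain — blocked (Principle B).
— Victor: subject of the matrix clause; c-commands the pronoun but lies outside its binding domain — allowed.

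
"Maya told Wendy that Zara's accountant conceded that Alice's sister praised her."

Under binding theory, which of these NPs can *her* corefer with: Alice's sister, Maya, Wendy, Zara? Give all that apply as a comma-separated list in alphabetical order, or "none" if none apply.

*her* is a pronoun; Principle B requires it to be free in its binding domain — the clause headed by 'praised'.
— Alice's sister: subject of the clause headed by 'praised'; c-commands the pronoun within its binding domain — blocked (Principle B).
— Maya: subject of the matrix clause; c-commands the pronoun but lies outside its binding domain — allowed.
— Wendy: object of the matrix clause; c-commands the pronoun but lies outside its binding domain — allowed.
— Zara: possessor inside the subject DP of the clause headed by 'conceded'; does not c-command the pronoun — Principle B does not apply; allowed.

Maya, Wendy, Zara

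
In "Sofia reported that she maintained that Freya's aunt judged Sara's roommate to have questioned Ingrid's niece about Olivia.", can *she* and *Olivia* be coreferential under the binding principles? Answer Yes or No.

*Olivia* is an R-expression; Principle C requires it to be free (not bound by any c-commanding expression).
— she: subject of the clause headed by 'maintained'; the pronoun c-commands the R-expression — coreference blocked (Principle C).

No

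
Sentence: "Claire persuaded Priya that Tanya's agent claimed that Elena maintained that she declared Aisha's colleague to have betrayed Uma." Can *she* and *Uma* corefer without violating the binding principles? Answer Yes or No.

No

*Uma* is an R-expression; Principle C requires it to be free (not bound by any c-commanding expression).
— she: subject of the clause headed by 'declared'; the pronoun c-commands the R-expression — coreference blocked (Principle C).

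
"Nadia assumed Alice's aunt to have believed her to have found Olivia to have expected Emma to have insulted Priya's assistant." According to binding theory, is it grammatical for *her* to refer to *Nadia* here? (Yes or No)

Yes

*Nadia* is an R-expression; Principle C requires it to be free (not bound by any c-commanding expression).
— her: subject of the clause headed by 'found'; the pronoun does not c-command the R-expression — coreference allowed.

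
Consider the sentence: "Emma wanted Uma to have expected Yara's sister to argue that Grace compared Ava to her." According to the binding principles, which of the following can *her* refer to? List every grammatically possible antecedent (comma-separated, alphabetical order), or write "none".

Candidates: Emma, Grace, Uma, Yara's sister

*her* is a pronoun; Principle B requires it to be free in its binding domain — the clause headed by 'compared'.
— Emma: subject of the matrix clause; c-commands the pronoun but lies outside its binding domain — allowed.
— Grace: subject of the clause headed by 'compared'; c-commands the pronoun within its binding domain — blocked (Principle B).
— Uma: subject of the clause headed by 'expected'; c-commands the pronoun but lies outside its binding domain — allowed.
— Yara's sister: subject of the clause headed by 'argue'; c-commands the pronoun but lies outside its binding domain — allowed.

Emma, Uma, Yara's sister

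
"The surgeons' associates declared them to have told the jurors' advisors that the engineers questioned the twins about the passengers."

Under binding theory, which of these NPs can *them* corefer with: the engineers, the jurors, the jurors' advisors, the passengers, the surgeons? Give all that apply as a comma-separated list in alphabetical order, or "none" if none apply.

the surgeons

*them* is a pronoun; Principle B requires it to be free in its binding domain — the matrix clause.
— the engineers: subject of the clause headed by 'questioned'; is c-commanded by the pronoun; coreference would bind this R-expression — blocked (Principle C).
— the jurors: possessor inside the object DP of the clause headed by 'told'; is c-commanded by the pronoun; coreference would bind this R-expression — blocked (Principle C).
— the jurors' advisors: object of the clause headed by 'told'; is c-commanded by the pronoun; coreference would bind this R-expression — blocked (Principle C).
— the passengers: second object of the clause headed by 'questioned'; is c-commanded by the pronoun; coreference would bind this R-expression — blocked (Principle C).
— the surgeons: possessor inside the subject DP of the matrix clause; does not c-command the pronoun — Principle B does not apply; allowed.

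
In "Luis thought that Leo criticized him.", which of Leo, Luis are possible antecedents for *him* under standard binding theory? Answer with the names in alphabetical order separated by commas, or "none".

Luis

*him* is a pronoun; Principle B requires it to be free in its binding domain — the clause headed by 'criticized'.
— Leo: subject of the clause headed by 'criticized'; c-commands the pronoun within its binding domain — blocked (Principle B).
— Luis: subject of the matrix clause; c-commands the pronoun but lies outside its binding domain — allowed.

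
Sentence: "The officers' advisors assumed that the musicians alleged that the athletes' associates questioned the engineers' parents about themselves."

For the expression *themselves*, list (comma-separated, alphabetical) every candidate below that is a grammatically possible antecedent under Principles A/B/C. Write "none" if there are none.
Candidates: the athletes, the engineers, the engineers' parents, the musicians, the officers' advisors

*themselves* is a reflexive; Principle A requires it to be bound within its binding domain — the clause headed by 'questioned'.
— the athletes: possessor inside the subject DP of the clause headed by 'questioned'; does not c-command the reflexive — cannot bind it (Principle A).
— the engineers: possessor inside the object DP of the clause headed by 'questioned'; does not c-command the reflexive — cannot bind it (Principle A).
— the engineers' parents: object of the clause headed by 'questioned'; c-commands the reflexive within its binding domain — allowed (Principle A).
— the musicians: subject of the clause headed by 'alleged'; c-commands the reflexive but lies outside its binding domain — cannot bind it (Principle A).
— the officers' advisors: subject of the matrix clause; c-commands the reflexive but lies outside its binding domain — cannot bind it (Principle A).

the engineers' parents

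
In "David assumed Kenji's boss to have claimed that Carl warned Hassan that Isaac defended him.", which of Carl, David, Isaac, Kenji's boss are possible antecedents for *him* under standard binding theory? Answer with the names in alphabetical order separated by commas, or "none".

*him* is a pronoun; Principle B requires it to be free in its binding domain — the clause headed by 'defended'.
— Carl: subject of the clause headed by 'warned'; c-commands the pronoun but lies outside its binding domain — allowed.
— David: subject of the matrix clause; c-commands the pronoun but lies outside its binding domain — allowed.
— Isaac: subject of the clause headed by 'defended'; c-commands the pronoun within its binding domain — blocked (Principle B).
— Kenji's boss: subject of the clause headed by 'claimed'; c-commands the pronoun but lies outside its binding domain — allowed.

Carl, David, Kenji's boss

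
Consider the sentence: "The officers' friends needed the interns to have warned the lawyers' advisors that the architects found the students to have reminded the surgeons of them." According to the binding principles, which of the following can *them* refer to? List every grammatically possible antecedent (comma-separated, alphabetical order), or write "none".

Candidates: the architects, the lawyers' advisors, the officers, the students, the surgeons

*them* is a pronoun; Principle B requires it to be free in its binding domain — the clause headed by 'reminded'.
— the architects: subject of the clause headed by 'found'; c-commands the pronoun but lies outside its binding domain — allowed.
— the lawyers' advisors: object of the clause headed by 'warned'; c-commands the pronoun but lies outside its binding domain — allowed.
— the officers: possessor inside the subject DP of the matrix clause; does not c-command the pronoun — Principle B does not apply; allowed.
— the students: subject of the clause headed by 'reminded'; c-commands the pronoun within its binding domain — blocked (Principle B).
— the surgeons: object of the clause headed by 'reminded'; c-commands the pronoun within its binding domain — blocked (Principle B).

the architects, the lawyers' advisors, the officers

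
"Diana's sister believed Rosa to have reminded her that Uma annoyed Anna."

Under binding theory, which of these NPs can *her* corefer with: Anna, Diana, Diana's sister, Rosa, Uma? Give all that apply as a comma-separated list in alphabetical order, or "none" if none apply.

Diana, Diana's sister

*her* is a pronoun; Principle B requires it to be free in its binding domain — the clause headed by 'reminded'.
— Anna: object of the clause headed by 'annoyed'; is c-commanded by the pronoun; coreference would bind this R-expression — blocked (Principle C).
— Diana: possessor inside the subject DP of the matrix clause; does not c-command the pronoun — Principle B does not apply; allowed.
— Diana's sister: subject of the matrix clause; c-commands the pronoun but lies outside its binding domain — allowed.
— Rosa: subject of the clause headed by 'reminded'; c-commands the pronoun within its binding domain — blocked (Principle B).
— Uma: subject of the clause headed by 'annoyed'; is c-commanded by the pronoun; coreference would bind this R-expression — blocked (Principle C).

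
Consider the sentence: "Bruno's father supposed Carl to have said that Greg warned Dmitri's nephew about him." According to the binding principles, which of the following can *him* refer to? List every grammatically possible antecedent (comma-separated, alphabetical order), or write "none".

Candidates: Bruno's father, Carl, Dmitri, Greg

*him* is a pronoun; Principle B requires it to be free in its binding domain — the clause headed by 'warned'.
— Bruno's father: subject of the matrix clause; c-commands the pronoun but lies outside its binding domain — allowed.
— Carl: subject of the clause headed by 'said'; c-commands the pronoun but lies outside its binding domain — allowed.
— Dmitri: possessor inside the object DP of the clause headed by 'warned'; does not c-command the pronoun — Principle B does not apply; allowed.
— Greg: subject of the clause headed by 'warned'; c-commands the pronoun within its binding domain — blocked (Principle B).

Bruno's father, Carl, Dmitri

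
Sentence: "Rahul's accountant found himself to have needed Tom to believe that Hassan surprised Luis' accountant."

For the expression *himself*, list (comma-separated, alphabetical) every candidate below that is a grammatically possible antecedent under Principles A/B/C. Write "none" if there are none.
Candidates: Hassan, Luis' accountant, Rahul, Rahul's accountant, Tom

*himself* is a reflexive; Principle A requires it to be bound within its binding domain — the matrix clause.
— Hassan: subject of the clause headed by 'surprised'; does not c-command the reflexive — cannot bind it (Principle A).
— Luis' accountant: object of the clause headed by 'surprised'; does not c-command the reflexive — cannot bind it (Principle A).
— Rahul: possessor inside the subject DP of the matrix clause; does not c-command the reflexive — cannot bind it (Principle A).
— Rahul's accountant: subject of the matrix clause; c-commands the reflexive within its binding domain — allowed (Principle A).
— Tom: subject of the clause headed by 'believe'; does not c-command the reflexive — cannot bind it (Principle A).

Rahul's accountant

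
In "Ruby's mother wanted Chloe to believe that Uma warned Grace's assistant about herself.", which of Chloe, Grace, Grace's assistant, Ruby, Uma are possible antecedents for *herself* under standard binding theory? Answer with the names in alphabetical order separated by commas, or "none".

*herself* is a reflexive; Principle A requires it to be bound within its binding domain — the clause headed by 'warned'.
— Chloe: subject of the clause headed by 'believe'; c-commands the reflexive but lies outside its binding domain — cannot bind it (Principle A).
— Grace: possessor inside the object DP of the clause headed by 'warned'; does not c-command the reflexive — cannot bind it (Principle A).
— Grace's assistant: object of the clause headed by 'warned'; c-commands the reflexive within its binding domain — allowed (Principle A).
— Ruby: possessor inside the subject DP of the matrix clause; does not c-command the reflexive — cannot bind it (Principle A).
— Uma: subject of the clause headed by 'warned'; c-commands the reflexive within its binding domain — allowed (Principle A).

Grace's assistant, Uma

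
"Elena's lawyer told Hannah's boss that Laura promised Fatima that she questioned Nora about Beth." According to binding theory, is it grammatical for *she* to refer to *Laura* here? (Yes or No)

Yes

*Laura* is an R-expression; Principle C requires it to be free (not bound by any c-commanding expression).
— she: subject of the clause headed by 'questioned'; the pronoun does not c-command the R-expression — coreference allowed.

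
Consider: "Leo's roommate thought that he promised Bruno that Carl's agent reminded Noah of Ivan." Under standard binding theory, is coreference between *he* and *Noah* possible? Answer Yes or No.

No

*Noah* is an R-expression; Principle C requires it to be free (not bound by any c-commanding expression).
— he: subject of the clause headed by 'promised'; the pronoun c-commands the R-expression — coreference blocked (Principle C).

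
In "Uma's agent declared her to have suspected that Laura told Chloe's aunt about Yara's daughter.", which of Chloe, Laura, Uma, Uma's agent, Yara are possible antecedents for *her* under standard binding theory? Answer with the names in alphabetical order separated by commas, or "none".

*her* is a pronoun; Principle B requires it to be free in its binding domain — the matrix clause.
— Chloe: possessor inside the object DP of the clause headed by 'told'; is c-commanded by the pronoun; coreference would bind this R-expression — blocked (Principle C).
— Laura: subject of the clause headed by 'told'; is c-commanded by the pronoun; coreference would bind this R-expression — blocked (Principle C).
— Uma: possessor inside the subject DP of the matrix clause; does not c-command the pronoun — Principle B does not apply; allowed.
— Uma's agent: subject of the matrix clause; c-commands the pronoun within its binding domain — blocked (Principle B).
— Yara: possessor inside the second object DP of the clause headed by 'told'; is c-commanded by the pronoun; coreference would bind this R-expression — blocked (Principle C).

Uma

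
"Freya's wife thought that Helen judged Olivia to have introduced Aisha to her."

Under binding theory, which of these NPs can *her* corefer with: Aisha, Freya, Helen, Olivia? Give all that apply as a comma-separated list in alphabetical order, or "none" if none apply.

Freya, Helen

*her* is a pronoun; Principle B requires it to be free in its binding domain — the clause headed by 'introduced'.
— Aisha: object of the clause headed by 'introduced'; c-commands the pronoun within its binding domain — blocked (Principle B).
— Freya: possessor inside the subject DP of the matrix clause; does not c-command the pronoun — Principle B does not apply; allowed.
— Helen: subject of the clause headed by 'judged'; c-commands the pronoun but lies outside its binding domain — allowed.
— Olivia: subject of the clause headed by 'introduced'; c-commands the pronoun within its binding domain — blocked (Principle B).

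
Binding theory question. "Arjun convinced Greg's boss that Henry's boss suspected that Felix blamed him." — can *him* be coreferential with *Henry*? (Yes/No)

*him* is a pronoun; Principle B requires it to be free in its binding domain — the clause headed by 'blamed'.
— Henry: possessor inside the subject DP of the clause headed by 'suspected'; does not c-command the pronoun — Principle B does not apply; allowed.

Yes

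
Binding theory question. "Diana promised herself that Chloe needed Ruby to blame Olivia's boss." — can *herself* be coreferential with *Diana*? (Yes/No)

*herself* is a reflexive; Principle A requires it to be bound within its binding domain — the matrix clause.
— Diana: subject of the matrix clause; c-commands the reflexive within its binding domain — allowed (Principle A).

Yes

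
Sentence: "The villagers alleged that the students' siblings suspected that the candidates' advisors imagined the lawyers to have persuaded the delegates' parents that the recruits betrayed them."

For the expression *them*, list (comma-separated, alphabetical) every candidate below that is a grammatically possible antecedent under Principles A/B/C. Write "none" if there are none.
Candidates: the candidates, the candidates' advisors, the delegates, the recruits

*them* is a pronoun; Principle B requires it to be free in its binding domain — the clause headed by 'betrayed'.
— the candidates: possessor inside the subject DP of the clause headed by 'imagined'; does not c-command the pronoun — Principle B does not apply; allowed.
— the candidates' advisors: subject of the clause headed by 'imagined'; c-commands the pronoun but lies outside its binding domain — allowed.
— the delegates: possessor inside the object DP of the clause headed by 'persuaded'; does not c-command the pronoun — Principle B does not apply; allowed.
— the recruits: subject of the clause headed by 'betrayed'; c-commands the pronoun within its binding domain — blocked (Principle B).

the candidates, the candidates' advisors, the delegates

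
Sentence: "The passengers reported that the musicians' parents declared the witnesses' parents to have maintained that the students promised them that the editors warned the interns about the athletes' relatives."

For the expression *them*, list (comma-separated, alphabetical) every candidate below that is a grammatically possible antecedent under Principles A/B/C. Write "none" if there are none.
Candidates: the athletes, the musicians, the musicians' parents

the musicians, the musicians' parents

*them* is a pronoun; Principle B requires it to be free in its binding domain — the clause headed by 'promised'.
— the athletes: possessor inside the second object DP of the clause headed by 'warned'; is c-commanded by the pronoun; coreference would bind this R-expression — blocked (Principle C).
— the musicians: possessor inside the subject DP of the clause headed by 'declared'; does not c-command the pronoun — Principle B does not apply; allowed.
— the musicians' parents: subject of the clause headed by 'declared'; c-commands the pronoun but lies outside its binding domain — allowed.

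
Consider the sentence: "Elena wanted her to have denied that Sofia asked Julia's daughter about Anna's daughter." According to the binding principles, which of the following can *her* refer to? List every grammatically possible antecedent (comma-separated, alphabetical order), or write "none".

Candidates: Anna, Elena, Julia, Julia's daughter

*her* is a pronoun; Principle B requires it to be free in its binding domain — the matrix clause.
— Anna: possessor inside the second object DP of the clause headed by 'asked'; is c-commanded by the pronoun; coreference would bind this R-expression — blocked (Principle C).
— Elena: subject of the matrix clause; c-commands the pronoun within its binding domain — blocked (Principle B).
— Julia: possessor inside the object DP of the clause headed by 'asked'; is c-commanded by the pronoun; coreference would bind this R-expression — blocked (Principle C).
— Julia's daughter: object of the clause headed by 'asked'; is c-commanded by the pronoun; coreference would bind this R-expression — blocked (Principle C).

none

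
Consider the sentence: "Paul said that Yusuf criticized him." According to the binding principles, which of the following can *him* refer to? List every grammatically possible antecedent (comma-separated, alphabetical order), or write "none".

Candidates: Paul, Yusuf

Paul

*him* is a pronoun; Principle B requires it to be free in its binding domain — the clause headed by 'criticized'.
— Paul: subject of the matrix clause; c-commands the pronoun but lies outside its binding domain — allowed.
— Yusuf: subject of the clause headed by 'criticized'; c-commands the pronoun within its binding domain — blocked (Principle B).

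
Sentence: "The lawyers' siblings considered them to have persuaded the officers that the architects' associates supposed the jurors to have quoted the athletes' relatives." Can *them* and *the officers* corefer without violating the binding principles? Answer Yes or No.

*the officers* is an R-expression; Principle C requires it to be free (not bound by any c-commanding expression).
— them: subject of the clause headed by 'persuaded'; the pronoun c-commands the R-expression — coreference blocked (Principle C).

No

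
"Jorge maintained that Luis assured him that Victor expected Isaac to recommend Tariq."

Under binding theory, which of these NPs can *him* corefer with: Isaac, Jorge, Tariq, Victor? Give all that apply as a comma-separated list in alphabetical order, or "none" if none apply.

*him* is a pronoun; Principle B requires it to be free in its binding domain — the clause headed by 'assured'.
— Isaac: subject of the clause headed by 'recommend'; is c-commanded by the pronoun; coreference would bind this R-expression — blocked (Principle C).
— Jorge: subject of the matrix clause; c-commands the pronoun but lies outside its binding domain — allowed.
— Tariq: object of the clause headed by 'recommend'; is c-commanded by the pronoun; coreference would bind this R-expression — blocked (Principle C).
— Victor: subject of the clause headed by 'expected'; is c-commanded by the pronoun; coreference would bind this R-expression — blocked (Principle C).

Jorge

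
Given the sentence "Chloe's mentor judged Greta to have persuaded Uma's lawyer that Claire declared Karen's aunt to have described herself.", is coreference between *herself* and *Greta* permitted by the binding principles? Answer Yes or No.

No

*herself* is a reflexive; Principle A requires it to be bound within its binding domain — the clause headed by 'described'.
— Greta: subject of the clause headed by 'persuaded'; c-commands the reflexive but lies outside its binding domain — cannot bind it (Principle A).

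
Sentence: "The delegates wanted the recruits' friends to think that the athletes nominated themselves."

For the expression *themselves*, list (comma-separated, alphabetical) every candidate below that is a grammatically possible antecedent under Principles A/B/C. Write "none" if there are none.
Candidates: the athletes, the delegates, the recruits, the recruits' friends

the athletes

*themselves* is a reflexive; Principle A requires it to be bound within its binding domain — the clause headed by 'nominated'.
— the athletes: subject of the clause headed by 'nominated'; c-commands the reflexive within its binding domain — allowed (Principle A).
— the delegates: subject of the matrix clause; c-commands the reflexive but lies outside its binding domain — cannot bind it (Principle A).
— the recruits: possessor inside the subject DP of the clause headed by 'think'; does not c-command the reflexive — cannot bind it (Principle A).
— the recruits' friends: subject of the clause headed by 'think'; c-commands the reflexive but lies outside its binding domain — cannot bind it (Principle A).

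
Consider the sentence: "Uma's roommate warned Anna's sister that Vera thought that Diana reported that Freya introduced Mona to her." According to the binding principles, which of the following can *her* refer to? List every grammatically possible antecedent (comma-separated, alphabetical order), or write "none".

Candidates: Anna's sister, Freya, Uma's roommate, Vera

*her* is a pronoun; Principle B requires it to be free in its binding domain — the clause headed by 'introduced'.
— Anna's sister: object of the matrix clause; c-commands the pronoun but lies outside its binding domain — allowed.
— Freya: subject of the clause headed by 'introduced'; c-commands the pronoun within its binding domain — blocked (Principle B).
— Uma's roommate: subject of the matrix clause; c-commands the pronoun but lies outside its binding domain — allowed.
— Vera: subject of the clause headed by 'thought'; c-commands the pronoun but lies outside its binding domain — allowed.

Anna's sister, Uma's roommate, Vera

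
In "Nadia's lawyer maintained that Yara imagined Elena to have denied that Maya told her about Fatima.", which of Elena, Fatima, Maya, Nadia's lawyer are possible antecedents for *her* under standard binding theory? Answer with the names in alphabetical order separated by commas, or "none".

*her* is a pronoun; Principle B requires it to be free in its binding domain — the clause headed by 'told'.
— Elena: subject of the clause headed by 'denied'; c-commands the pronoun but lies outside its binding domain — allowed.
— Fatima: second object of the clause headed by 'told'; is c-commanded by the pronoun; coreference would bind this R-expression — blocked (Principle C).
— Maya: subject of the clause headed by 'told'; c-commands the pronoun within its binding domain — blocked (Principle B).
— Nadia's lawyer: subject of the matrix clause; c-commands the pronoun but lies outside its binding domain — allowed.

Elena, Nadia's lawyer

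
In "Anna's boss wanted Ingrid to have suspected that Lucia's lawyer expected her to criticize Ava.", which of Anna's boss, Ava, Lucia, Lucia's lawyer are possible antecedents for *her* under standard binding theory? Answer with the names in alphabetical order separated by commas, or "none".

Anna's boss, Lucia

*her* is a pronoun; Principle B requires it to be free in its binding domain — the clause headed by 'expected'.
— Anna's boss: subject of the matrix clause; c-commands the pronoun but lies outside its binding domain — allowed.
— Ava: object of the clause headed by 'criticize'; is c-commanded by the pronoun; coreference would bind this R-expression — blocked (Principle C).
— Lucia: possessor inside the subject DP of the clause headed by 'expected'; does not c-command the pronoun — Principle B does not apply; allowed.
— Lucia's lawyer: subject of the clause headed by 'expected'; c-commands the pronoun within its binding domain — blocked (Principle B).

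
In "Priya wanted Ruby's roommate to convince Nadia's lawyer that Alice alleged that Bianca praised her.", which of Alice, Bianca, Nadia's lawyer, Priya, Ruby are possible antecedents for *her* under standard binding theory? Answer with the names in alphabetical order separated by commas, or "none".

Alice, Nadia's lawyer, Priya, Ruby

*her* is a pronoun; Principle B requires it to be free in its binding domain — the clause headed by 'praised'.
— Alice: subject of the clause headed by 'alleged'; c-commands the pronoun but lies outside its binding domain — allowed.
— Bianca: subject of the clause headed by 'praised'; c-commands the pronoun within its binding domain — blocked (Principle B).
— Nadia's lawyer: object of the clause headed by 'convince'; c-commands the pronoun but lies outside its binding domain — allowed.
— Priya: subject of the matrix clause; c-commands the pronoun but lies outside its binding domain — allowed.
— Ruby: possessor inside the subject DP of the clause headed by 'convince'; does not c-command the pronoun — Principle B does not apply; allowed.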